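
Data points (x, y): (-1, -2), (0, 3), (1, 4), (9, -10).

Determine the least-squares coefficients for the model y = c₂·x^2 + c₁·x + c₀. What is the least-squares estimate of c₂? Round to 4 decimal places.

Sums needed: Σx^2·x^2 = 6563, Σx^2·x = 729, Σx^2 = 83, Σx·x = 83, Σx = 9, Σ1 = 4.
Right-hand side: Σx^2·y = -808, Σx·y = -84, Σy = -5.
So MᵀM·[c₂, c₁, c₀]ᵀ = Mᵀy: [[6563, 729, 83]; [729, 83, 9]; [83, 9, 4]]·[c₂, c₁, c₀]ᵀ = [-808, -84, -5]ᵀ.
Inverting the 3×3 Gram matrix, [c₂, c₁, c₀]ᵀ = [-4743/9722, 29715/9722, 9703/4861]ᵀ.

c₂ = -0.4879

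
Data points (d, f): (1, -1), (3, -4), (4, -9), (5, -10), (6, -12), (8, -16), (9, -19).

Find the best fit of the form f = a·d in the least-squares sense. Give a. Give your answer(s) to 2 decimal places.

Compute the Gram sums: Σd·d = 232.
And Σd·f = -470.
So MᵀM·[a]ᵀ = Mᵀf: [[232]]·[a]ᵀ = [-470]ᵀ.
Hence a = -470 / 232 ≈ -2.02586.

a = -2.03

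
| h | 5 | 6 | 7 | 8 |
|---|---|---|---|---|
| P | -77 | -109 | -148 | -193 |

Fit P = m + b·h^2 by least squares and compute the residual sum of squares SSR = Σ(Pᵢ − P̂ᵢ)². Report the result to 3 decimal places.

SSR = 0.347

Sums needed: Σ1 = 4, Σh^2 = 174, Σh^2·h^2 = 8418.
Moment sums: ΣP = -527, Σh^2·P = -25453.
Determinant 4·8418 − 174² = 3396.
m = ((-527)·8418 − 174·(-25453))/3396 = -622/283; b = (4·(-25453) − 174·(-527))/3396 = -5057/1698.
Residuals: -589/1698, 117/283, 221/1698, -167/849; SSR = 589/1698.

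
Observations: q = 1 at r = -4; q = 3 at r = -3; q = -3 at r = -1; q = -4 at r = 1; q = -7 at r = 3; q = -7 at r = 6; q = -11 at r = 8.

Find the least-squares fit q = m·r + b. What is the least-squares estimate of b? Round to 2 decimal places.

b = -2.53

Entries of MᵀM: Σr·r = 136, Σr = 10, Σ1 = 7.
For Mᵀq: Σr·q = -165, Σq = -28.
Determinant 136·7 − 10² = 852.
m = ((-165)·7 − 10·(-28))/852 = -875/852; b = (136·(-28) − 10·(-165))/852 = -1079/426.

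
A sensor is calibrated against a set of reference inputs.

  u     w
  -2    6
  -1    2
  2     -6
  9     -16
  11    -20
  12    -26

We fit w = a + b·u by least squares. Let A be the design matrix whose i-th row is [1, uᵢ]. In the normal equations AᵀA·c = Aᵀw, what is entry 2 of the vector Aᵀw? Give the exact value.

-702

Entry 2 ↔ basis u, so (Aᵀw)_{2} = Σᵢ (u)·wᵢ = (-2)·(6) + (-1)·(2) + (2)·(-6) + (9)·(-16) + (11)·(-20) + (12)·(-26) = -702.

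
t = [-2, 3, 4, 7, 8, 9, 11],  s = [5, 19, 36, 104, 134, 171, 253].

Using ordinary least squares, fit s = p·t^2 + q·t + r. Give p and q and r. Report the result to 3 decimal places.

With design matrix A, AᵀA = [[28052, 2998, 344]; [2998, 344, 40]; [344, 40, 7]] and Aᵀs = [58903, 6313, 722]ᵀ.
Solving the 3×3 system (Gaussian elimination) gives p = 1559767/773682, q = 711595/773682, r = -152982/128947.

p = 2.016, q = 0.920, r = -1.186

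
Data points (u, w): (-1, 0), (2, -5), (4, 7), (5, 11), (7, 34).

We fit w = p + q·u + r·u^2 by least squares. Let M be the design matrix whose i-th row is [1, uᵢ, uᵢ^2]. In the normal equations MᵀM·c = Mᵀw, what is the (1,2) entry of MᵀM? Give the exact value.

Row 1 ↔ basis 1, column 2 ↔ basis u, so (MᵀM)_{1,2} = Σᵢ u = (1)·(-1) + (1)·(2) + (1)·(4) + (1)·(5) + (1)·(7) = 17.

17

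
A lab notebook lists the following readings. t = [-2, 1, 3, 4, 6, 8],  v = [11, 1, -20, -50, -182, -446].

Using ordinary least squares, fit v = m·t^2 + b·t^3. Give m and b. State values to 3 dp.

m = 0.709, b = -0.960

Entries of XᵀX: Σt^2·t^2 = 5746, Σt^2·t^3 = 41780, Σt^3·t^3 = 313690.
Moment sums: Σt^2·v = -36031, Σt^3·v = -271491.
XᵀX·[m, b]ᵀ = Xᵀv becomes [[5746, 41780]; [41780, 313690]]·[m, b]ᵀ = [-36031, -271491]ᵀ.
Eliminating b: 313690·(row 1) − 41780·(row 2) gives 56894340·m = 313690·(-36031) − 41780·(-271491) = 40329590, so m = 4032959/5689434.
Then b = ((-271491) − 41780·(4032959/5689434))/313690 = -27306053/28447170.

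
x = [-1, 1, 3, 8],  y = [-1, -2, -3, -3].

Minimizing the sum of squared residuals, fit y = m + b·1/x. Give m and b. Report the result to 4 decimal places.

m = -2.1758, b = -0.6478

The normal system MᵀM·[m, b]ᵀ = Mᵀy is [[4, 11/24]; [11/24, 1225/576]]·[m, b]ᵀ = [-9, -19/8]ᵀ.
Eliminating b: (1225/576)·(row 1) − (11/24)·(row 2) gives (531/64)·m = (1225/576)·(-9) − (11/24)·(-19/8) = -1733/96, so m = -3466/1593.
Then b = ((-19/8) − (11/24)·(-3466/1593))/(1225/576) = -344/531.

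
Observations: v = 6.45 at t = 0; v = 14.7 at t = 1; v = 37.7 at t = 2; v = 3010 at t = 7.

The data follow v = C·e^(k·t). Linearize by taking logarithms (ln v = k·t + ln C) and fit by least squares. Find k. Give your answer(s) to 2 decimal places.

k = 0.88

Taking logs, ln v = k·t + ln C, so regress ln v on t.
Over the data: Σt = 10.0000, Σ(t)² = 54.0000, Σln v = 16.1913, Σt·ln v = 66.0150.
Normal system: [[54.0000, 10.0000]; [10.0000, 4]]·[k, ln C]ᵀ = [66.0150, 16.1913]ᵀ.
Slope k = (n·Σt·ln v − Σt·Σln v)/(n·Σ(t)² − (Σt)²) = (4·66.0150 − 10.0000·16.1913)/116.0000 = 0.88058; ln C = (Σln v − k·Σt)/n = 1.84637.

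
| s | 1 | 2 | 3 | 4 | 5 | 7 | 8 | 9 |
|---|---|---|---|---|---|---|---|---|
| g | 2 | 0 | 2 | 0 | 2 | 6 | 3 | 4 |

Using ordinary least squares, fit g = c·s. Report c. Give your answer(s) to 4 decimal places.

The normal equations are: 249·c = 120.
c = 120/249 = 0.481928.

c = 0.4819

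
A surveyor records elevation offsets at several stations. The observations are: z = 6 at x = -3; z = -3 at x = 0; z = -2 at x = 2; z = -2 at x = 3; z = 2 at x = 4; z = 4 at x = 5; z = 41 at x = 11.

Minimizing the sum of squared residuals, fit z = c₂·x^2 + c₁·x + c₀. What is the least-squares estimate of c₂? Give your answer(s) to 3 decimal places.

Forming MᵀM = [[15700, 1528, 184]; [1528, 184, 22]; [184, 22, 7]] and Mᵀz = [5121, 451, 46]ᵀ gives MᵀM·[c₂, c₁, c₀]ᵀ = Mᵀz.
Solving the 3×3 system (Gaussian elimination) gives c₂ = 92333/201708, c₁ = -225331/201708, c₀ = -196673/100854.

c₂ = 0.458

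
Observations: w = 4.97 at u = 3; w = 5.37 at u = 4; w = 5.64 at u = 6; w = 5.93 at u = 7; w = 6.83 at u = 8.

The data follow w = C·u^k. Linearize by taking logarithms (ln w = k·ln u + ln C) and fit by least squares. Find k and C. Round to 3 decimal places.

With ln wᵢ as the transformed response and ln uᵢ as the regressor:
Σln u = 8.3020, Σ(ln u)² = 14.4498, Σln w = 8.7155, Σln u·ln w = 14.6502.
Equations: 14.4498·k + 8.3020·ln C = 14.6502;  8.3020·k + 5·ln C = 8.7155.
Δ = 14.4498·5 − (8.3020)² = 3.3255; k = (14.6502·5 − 8.3020·8.7155)/3.3255 = 0.26917, ln C = (14.4498·8.7155 − 8.3020·14.6502)/3.3255 = 1.29616, so C = exp(1.29616) = 3.65523.

k = 0.269, C = 3.655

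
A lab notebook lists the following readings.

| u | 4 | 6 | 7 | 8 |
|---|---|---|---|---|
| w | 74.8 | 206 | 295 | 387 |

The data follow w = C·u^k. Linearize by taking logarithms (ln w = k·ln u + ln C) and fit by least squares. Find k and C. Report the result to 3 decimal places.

Let Y = ln w. Fitting Y = k·ln u + ln C by least squares:
AᵀA = [[13.2429, 7.2034]; [7.2034, 4]], rhs = [38.9844, 21.2881]ᵀ  (here Σln u = 7.2034, Σ(ln u)² = 13.2429, Σln w = 21.2881, Σln u·ln w = 38.9844).
Solving (det = 1.0824): k = 2.39371, ln C = 1.01131, so C = exp(1.01131) = 2.74919.

k = 2.394, C = 2.749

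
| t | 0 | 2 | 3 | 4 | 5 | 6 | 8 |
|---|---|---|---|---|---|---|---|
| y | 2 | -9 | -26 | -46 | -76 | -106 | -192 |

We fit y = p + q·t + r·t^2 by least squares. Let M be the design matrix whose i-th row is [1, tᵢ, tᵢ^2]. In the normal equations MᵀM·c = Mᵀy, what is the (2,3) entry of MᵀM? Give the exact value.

Row 2 ↔ basis t, column 3 ↔ basis t^2, so (MᵀM)_{2,3} = Σᵢ (t)·(t^2) = (0)·(0) + (2)·(4) + (3)·(9) + (4)·(16) + (5)·(25) + (6)·(36) + (8)·(64) = 952.

952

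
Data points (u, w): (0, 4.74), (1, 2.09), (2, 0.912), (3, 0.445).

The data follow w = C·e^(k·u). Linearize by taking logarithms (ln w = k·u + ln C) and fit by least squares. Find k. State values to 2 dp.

k = -0.79

Taking logs, ln w = k·u + ln C, so regress ln w on u.
XᵀX = [[14.0000, 6.0000]; [6.0000, 4]], rhs = [-1.8761, 1.3914]ᵀ  (here Σu = 6.0000, Σ(u)² = 14.0000, Σln w = 1.3914, Σu·ln w = -1.8761).
Δ = 14.0000·4 − (6.0000)² = 20.0000; k = (-1.8761·4 − 6.0000·1.3914)/20.0000 = -0.79264, ln C = (14.0000·1.3914 − 6.0000·-1.8761)/20.0000 = 1.53682.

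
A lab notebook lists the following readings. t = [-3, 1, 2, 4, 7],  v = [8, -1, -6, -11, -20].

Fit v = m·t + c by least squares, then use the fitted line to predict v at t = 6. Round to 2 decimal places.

The normal system XᵀX·[m, c]ᵀ = Xᵀv is [[79, 11]; [11, 5]]·[m, c]ᵀ = [-221, -30]ᵀ.
Determinant 79·5 − 11² = 274.
m = ((-221)·5 − 11·(-30))/274 = -775/274; c = (79·(-30) − 11·(-221))/274 = 61/274.
At t = 6: v̂ = (-775/274)·(6) + (61/274)·(1) = -4589/274.

v̂ = -16.75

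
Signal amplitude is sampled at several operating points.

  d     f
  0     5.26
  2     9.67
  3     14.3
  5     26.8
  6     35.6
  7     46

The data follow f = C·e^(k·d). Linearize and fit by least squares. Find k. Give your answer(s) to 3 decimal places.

With ln fᵢ as the transformed response and dᵢ as the regressor:
Σd = 23.0000, Σ(d)² = 123.0000, Σln f = 17.2788, Σd·ln f = 77.1954.
Equations: 123.0000·k + 23.0000·ln C = 77.1954;  23.0000·k + 6·ln C = 17.2788.
Slope k = (n·Σd·ln f − Σd·Σln f)/(n·Σ(d)² − (Σd)²) = (6·77.1954 − 23.0000·17.2788)/209.0000 = 0.31464; ln C = (Σln f − k·Σd)/n = 1.67368.

k = 0.315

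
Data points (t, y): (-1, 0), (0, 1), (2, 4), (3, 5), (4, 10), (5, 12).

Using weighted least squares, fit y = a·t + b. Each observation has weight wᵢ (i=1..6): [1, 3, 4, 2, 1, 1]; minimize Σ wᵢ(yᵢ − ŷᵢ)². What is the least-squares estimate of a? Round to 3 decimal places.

Setting ∂/∂a … = 0 gives: 76·a + 22·b = 162;  22·a + 12·b = 51.
(Σwᵢ·t·t = 76, Σwᵢ·t = 22, Σwᵢ·1 = 12, Σwᵢ·t·y = 162, Σwᵢ·y = 51.)
Determinant 76·12 − 22² = 428.
a = (162·12 − 22·51)/428 = 411/214; b = (76·51 − 22·162)/428 = 78/107.

a = 1.921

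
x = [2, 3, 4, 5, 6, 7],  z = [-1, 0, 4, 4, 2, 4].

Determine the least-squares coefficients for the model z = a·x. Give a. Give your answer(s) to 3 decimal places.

a = 0.532

The normal equations are: 139·a = 74.
(Σx·x = 139, Σx·z = 74.)
a = 74/139 = 0.532374.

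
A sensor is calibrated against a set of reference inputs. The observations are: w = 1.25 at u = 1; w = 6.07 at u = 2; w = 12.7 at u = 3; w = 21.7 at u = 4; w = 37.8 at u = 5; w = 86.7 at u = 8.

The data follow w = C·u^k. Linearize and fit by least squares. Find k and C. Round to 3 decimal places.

k = 2.034, C = 1.344

With ln wᵢ as the transformed response and ln uᵢ as the regressor:
Σln u = 6.8669, Σ(ln u)² = 10.5236, Σln w = 15.7402, Σln u·ln w = 23.4337.
Equations: 10.5236·k + 6.8669·ln C = 23.4337;  6.8669·k + 6·ln C = 15.7402.
Solving (det = 15.9867): k = 2.03389, ln C = 0.29559, so C = exp(0.29559) = 1.34392.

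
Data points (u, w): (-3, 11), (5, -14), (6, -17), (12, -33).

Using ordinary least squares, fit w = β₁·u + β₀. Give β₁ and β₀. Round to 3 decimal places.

Normal-equation sums: Σu·u = 214, Σu = 20, Σ1 = 4.
Right-hand side: Σu·w = -601, Σw = -53.
Determinant 214·4 − 20² = 456.
β₁ = ((-601)·4 − 20·(-53))/456 = -56/19; β₀ = (214·(-53) − 20·(-601))/456 = 113/76.

β₁ = -2.947, β₀ = 1.487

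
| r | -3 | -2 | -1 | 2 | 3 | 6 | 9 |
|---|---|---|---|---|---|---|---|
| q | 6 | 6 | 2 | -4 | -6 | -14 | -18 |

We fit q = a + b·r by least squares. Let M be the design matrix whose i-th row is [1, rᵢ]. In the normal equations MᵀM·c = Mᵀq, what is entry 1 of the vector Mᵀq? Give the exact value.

-28

Entry 1 ↔ basis 1, so (Mᵀq)_{1} = Σᵢ qᵢ = (1)·(6) + (1)·(6) + (1)·(2) + (1)·(-4) + (1)·(-6) + (1)·(-14) + (1)·(-18) = -28.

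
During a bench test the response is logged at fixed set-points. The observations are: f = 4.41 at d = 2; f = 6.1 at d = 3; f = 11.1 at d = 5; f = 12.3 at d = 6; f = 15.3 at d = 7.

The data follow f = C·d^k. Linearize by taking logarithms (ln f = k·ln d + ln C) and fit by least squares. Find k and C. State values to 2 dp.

k = 1.00, C = 2.15

With ln fᵢ as the transformed response and ln dᵢ as the regressor:
XᵀX = [[11.2747, 7.1389]; [7.1389, 5]], rhs = [16.6937, 10.9366]ᵀ  (here Σln d = 7.1389, Σ(ln d)² = 11.2747, Σln f = 10.9366, Σln d·ln f = 16.6937).
Slope k = (n·Σln d·ln f − Σln d·Σln f)/(n·Σ(ln d)² − (Σln d)²) = (5·16.6937 − 7.1389·10.9366)/5.4099 = 0.99707; ln C = (Σln f − k·Σln d)/n = 0.76372, so C = exp(0.76372) = 2.14625.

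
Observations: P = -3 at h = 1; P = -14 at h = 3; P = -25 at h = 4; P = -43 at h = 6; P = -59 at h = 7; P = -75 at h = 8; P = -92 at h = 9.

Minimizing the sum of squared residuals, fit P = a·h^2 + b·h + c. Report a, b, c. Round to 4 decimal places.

The normal equations are: 14692·a + 1892·b + 256·c = -17220;  1892·a + 256·b + 38·c = -2244;  256·a + 38·b + 7·c = -311.
(Σh^2·h^2 = 14692, Σh^2·h = 1892, Σh^2 = 256, Σh·h = 256, Σh = 38, Σ1 = 7, Σh^2·P = -17220, Σh·P = -2244, ΣP = -311.)
Inverting the 3×3 Gram matrix, [a, b, c]ᵀ = [-3359/3696, -2459/1232, -659/1848]ᵀ.

a = -0.9088, b = -1.9959, c = -0.3566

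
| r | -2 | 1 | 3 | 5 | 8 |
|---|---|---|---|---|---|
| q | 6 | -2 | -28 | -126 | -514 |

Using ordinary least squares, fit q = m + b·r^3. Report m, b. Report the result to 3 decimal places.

Normal-equation sums: Σ1 = 5, Σr^3 = 657, Σr^3·r^3 = 278563.
Moment sums: Σq = -664, Σr^3·q = -279724.
So XᵀX·[m, b]ᵀ = Xᵀq: [[5, 657]; [657, 278563]]·[m, b]ᵀ = [-664, -279724]ᵀ.
Determinant 5·278563 − 657² = 961166.
m = ((-664)·278563 − 657·(-279724))/961166 = -593582/480583; b = (5·(-279724) − 657·(-664))/961166 = -481186/480583.

m = -1.235, b = -1.001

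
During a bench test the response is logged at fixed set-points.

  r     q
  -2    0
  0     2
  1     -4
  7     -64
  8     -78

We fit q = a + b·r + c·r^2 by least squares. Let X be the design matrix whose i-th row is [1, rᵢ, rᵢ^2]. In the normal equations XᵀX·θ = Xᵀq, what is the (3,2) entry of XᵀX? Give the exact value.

Row 3 ↔ basis r^2, column 2 ↔ basis r, so (XᵀX)_{3,2} = Σᵢ (r^2)·(r) = (4)·(-2) + (0)·(0) + (1)·(1) + (49)·(7) + (64)·(8) = 848.

848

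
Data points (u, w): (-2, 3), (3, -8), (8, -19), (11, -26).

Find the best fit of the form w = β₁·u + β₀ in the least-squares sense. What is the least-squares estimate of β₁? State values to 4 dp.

β₁ = -2.2245

Setting ∂/∂β₁ … = 0 gives: 198·β₁ + 20·β₀ = -468;  20·β₁ + 4·β₀ = -50.
Determinant 198·4 − 20² = 392.
β₁ = ((-468)·4 − 20·(-50))/392 = -109/49; β₀ = (198·(-50) − 20·(-468))/392 = -135/98.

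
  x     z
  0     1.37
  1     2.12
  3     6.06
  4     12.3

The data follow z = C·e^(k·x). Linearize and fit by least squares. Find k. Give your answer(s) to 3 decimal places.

k = 0.544

Linearized form: ln z = k·x + ln C. From the 4 transformed points,
XᵀX = [[26.0000, 8.0000]; [8.0000, 4]], rhs = [16.1949, 5.3775]ᵀ  (here Σx = 8.0000, Σ(x)² = 26.0000, Σln z = 5.3775, Σx·ln z = 16.1949).
Solving (det = 40.0000): k = 0.54399, ln C = 0.25641.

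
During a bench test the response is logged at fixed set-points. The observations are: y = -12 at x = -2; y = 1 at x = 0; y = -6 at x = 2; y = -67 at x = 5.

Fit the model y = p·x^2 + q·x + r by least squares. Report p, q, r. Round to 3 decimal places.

Forming MᵀM = [[657, 125, 33]; [125, 33, 5]; [33, 5, 4]] and Mᵀy = [-1747, -323, -84]ᵀ gives MᵀM·[p, q, r]ᵀ = Mᵀy.
Solving the 3×3 system (Gaussian elimination) gives p = -9937/3278, q = 4397/3278, r = 3823/1639.

p = -3.031, q = 1.341, r = 2.333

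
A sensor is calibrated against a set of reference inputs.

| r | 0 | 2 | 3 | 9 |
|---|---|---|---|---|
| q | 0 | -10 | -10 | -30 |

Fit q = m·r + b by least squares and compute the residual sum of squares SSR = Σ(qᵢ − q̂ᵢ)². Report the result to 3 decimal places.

SSR = 7.778

The normal equations are: 94·m + 14·b = -320;  14·m + 4·b = -50.
det = 94·4 − 14² = 180.
m = ((-320)·4 − 14·(-50))/180 = -29/9; b = (94·(-50) − 14·(-320))/180 = -11/9.
Residuals: 11/9, -7/3, 8/9, 2/9; SSR = 70/9.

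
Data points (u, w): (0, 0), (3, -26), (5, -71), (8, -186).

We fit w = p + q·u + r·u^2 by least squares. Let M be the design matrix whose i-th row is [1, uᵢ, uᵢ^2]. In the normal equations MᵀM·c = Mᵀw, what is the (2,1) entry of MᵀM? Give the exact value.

Row 2 ↔ basis u, column 1 ↔ basis 1, so (MᵀM)_{2,1} = Σᵢ u = (0)·(1) + (3)·(1) + (5)·(1) + (8)·(1) = 16.

16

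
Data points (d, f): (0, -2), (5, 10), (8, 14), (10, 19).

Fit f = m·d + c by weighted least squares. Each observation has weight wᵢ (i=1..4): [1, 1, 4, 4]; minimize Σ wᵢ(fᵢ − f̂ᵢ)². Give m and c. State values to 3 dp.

Entries of MᵀWM: Σwᵢ·d·d = 681, Σwᵢ·d = 77, Σwᵢ·1 = 10.
For MᵀWf: Σwᵢ·d·f = 1258, Σwᵢ·f = 140.
So MᵀWM·[m, c]ᵀ = MᵀWf: [[681, 77]; [77, 10]]·[m, c]ᵀ = [1258, 140]ᵀ.
det = 681·10 − 77² = 881.
m = (1258·10 − 77·140)/881 = 1800/881; c = (681·140 − 77·1258)/881 = -1526/881.

m = 2.043, c = -1.732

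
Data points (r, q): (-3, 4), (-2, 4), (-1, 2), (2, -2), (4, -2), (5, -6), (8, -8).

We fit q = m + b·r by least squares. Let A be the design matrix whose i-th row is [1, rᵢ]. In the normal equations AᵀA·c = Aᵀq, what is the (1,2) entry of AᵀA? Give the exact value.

13

Row 1 ↔ basis 1, column 2 ↔ basis r, so (AᵀA)_{1,2} = Σᵢ r = (1)·(-3) + (1)·(-2) + (1)·(-1) + (1)·(2) + (1)·(4) + (1)·(5) + (1)·(8) = 13.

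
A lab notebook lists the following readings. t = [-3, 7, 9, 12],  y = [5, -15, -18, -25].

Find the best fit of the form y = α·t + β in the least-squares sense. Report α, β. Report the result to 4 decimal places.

Sums needed: Σt·t = 283, Σt = 25, Σ1 = 4.
For Mᵀy: Σt·y = -582, Σy = -53.
MᵀM·[α, β]ᵀ = Mᵀy becomes [[283, 25]; [25, 4]]·[α, β]ᵀ = [-582, -53]ᵀ.
Δ = 283·4 − 25² = 507.
α = ((-582)·4 − 25·(-53))/507 = -1003/507; β = (283·(-53) − 25·(-582))/507 = -449/507.

α = -1.9783, β = -0.8856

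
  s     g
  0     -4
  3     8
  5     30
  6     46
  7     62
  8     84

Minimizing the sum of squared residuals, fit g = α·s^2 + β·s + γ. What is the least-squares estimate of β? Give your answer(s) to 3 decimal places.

β = -0.088

MᵀM·[α, β, γ]ᵀ = Mᵀg reads: 8499·α + 1223·β + 183·γ = 10892;  1223·α + 183·β + 29·γ = 1556;  183·α + 29·β + 6·γ = 226.
Solving the 3×3 system (Gaussian elimination) gives α = 21509/15576, β = -457/5192, γ = -31351/7788.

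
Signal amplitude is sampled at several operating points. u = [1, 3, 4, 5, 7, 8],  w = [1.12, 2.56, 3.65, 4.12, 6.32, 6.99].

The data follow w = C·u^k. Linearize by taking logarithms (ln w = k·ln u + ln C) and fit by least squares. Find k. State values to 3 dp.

k = 0.886

Taking logs, ln w = k·ln u + ln C, so regress ln w on ln u.
Over the data: Σln u = 8.1197, Σ(ln u)² = 13.8297, Σln w = 7.5521, Σln u·ln w = 12.7374.
Normal system: [[13.8297, 8.1197]; [8.1197, 6]]·[k, ln C]ᵀ = [12.7374, 7.5521]ᵀ.
Slope k = (n·Σln u·ln w − Σln u·Σln w)/(n·Σ(ln u)² − (Σln u)²) = (6·12.7374 − 8.1197·7.5521)/17.0487 = 0.88592; ln C = (Σln w − k·Σln u)/n = 0.05978.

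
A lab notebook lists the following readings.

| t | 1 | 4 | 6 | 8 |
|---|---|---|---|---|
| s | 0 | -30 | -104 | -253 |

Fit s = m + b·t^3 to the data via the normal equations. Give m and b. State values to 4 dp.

m = 1.5535, b = -0.4959

Setting ∂/∂m … = 0 gives: 4·m + 793·b = -387;  793·m + 312897·b = -153920.
Eliminating b: 312897·(row 1) − 793·(row 2) gives 622739·m = 312897·(-387) − 793·(-153920) = 967421, so m = 74417/47903.
Then b = ((-153920) − 793·(74417/47903))/312897 = -23753/47903.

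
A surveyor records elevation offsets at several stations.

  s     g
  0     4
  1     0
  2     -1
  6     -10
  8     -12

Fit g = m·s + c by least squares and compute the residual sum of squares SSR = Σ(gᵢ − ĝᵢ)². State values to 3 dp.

SSR = 3.979

XᵀX·[m, c]ᵀ = Xᵀg reads: 105·m + 17·c = -158;  17·m + 5·c = -19.
Eliminating c: 5·(row 1) − 17·(row 2) gives 236·m = 5·(-158) − 17·(-19) = -467, so m = -467/236.
Then c = ((-19) − 17·(-467/236))/5 = 691/236.
Residuals: 253/236, -56/59, 7/236, -249/236, 213/236; SSR = 939/236.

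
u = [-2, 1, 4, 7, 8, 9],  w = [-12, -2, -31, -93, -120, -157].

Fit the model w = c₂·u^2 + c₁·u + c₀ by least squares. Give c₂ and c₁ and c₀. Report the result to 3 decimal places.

Compute the Gram sums: Σu^2·u^2 = 13331, Σu^2·u = 1641, Σu^2 = 215, Σu·u = 215, Σu = 27, Σ1 = 6.
Right-hand side: Σu^2·w = -25500, Σu·w = -3126, Σw = -415.
So XᵀX·[c₂, c₁, c₀]ᵀ = Xᵀw: [[13331, 1641, 215]; [1641, 215, 27]; [215, 27, 6]]·[c₂, c₁, c₀]ᵀ = [-25500, -3126, -415]ᵀ.
Inverting the 3×3 Gram matrix, [c₂, c₁, c₀]ᵀ = [-219341/108760, 116061/108760, -92561/54380]ᵀ.

c₂ = -2.017, c₁ = 1.067, c₀ = -1.702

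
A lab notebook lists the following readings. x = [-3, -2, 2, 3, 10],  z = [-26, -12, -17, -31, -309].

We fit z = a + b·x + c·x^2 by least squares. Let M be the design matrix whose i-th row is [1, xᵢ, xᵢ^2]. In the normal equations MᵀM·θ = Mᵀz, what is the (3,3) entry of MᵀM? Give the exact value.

Row 3 ↔ basis x^2, column 3 ↔ basis x^2, so (MᵀM)_{3,3} = Σᵢ (x^2)·(x^2) = (9)·(9) + (4)·(4) + (4)·(4) + (9)·(9) + (100)·(100) = 10194.

10194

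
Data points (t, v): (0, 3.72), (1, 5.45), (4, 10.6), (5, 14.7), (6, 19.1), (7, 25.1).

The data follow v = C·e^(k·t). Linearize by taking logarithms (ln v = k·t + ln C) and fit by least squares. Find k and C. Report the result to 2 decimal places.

Taking logs, ln v = k·t + ln C, so regress ln v on t.
Σt = 23.0000, Σ(t)² = 127.0000, Σln v = 14.2306, Σt·ln v = 64.8365.
Equations: 127.0000·k + 23.0000·ln C = 64.8365;  23.0000·k + 6·ln C = 14.2306.
Solving (det = 233.0000): k = 0.26487, ln C = 1.35642, so C = exp(1.35642) = 3.88229.

k = 0.26, C = 3.88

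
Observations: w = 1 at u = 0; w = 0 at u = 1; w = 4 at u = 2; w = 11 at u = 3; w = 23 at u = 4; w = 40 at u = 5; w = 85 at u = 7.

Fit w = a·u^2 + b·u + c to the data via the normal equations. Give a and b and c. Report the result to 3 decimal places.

Setting ∂/∂a … = 0 gives: 3380·a + 568·b + 104·c = 5648;  568·a + 104·b + 22·c = 928;  104·a + 22·b + 7·c = 164.
Row-reducing yields a = 1816/847, b = -2538/847, c = 120/121.

a = 2.144, b = -2.996, c = 0.992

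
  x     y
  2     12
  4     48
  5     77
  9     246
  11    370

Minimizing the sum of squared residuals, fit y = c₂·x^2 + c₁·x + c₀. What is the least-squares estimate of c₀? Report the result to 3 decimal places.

c₀ = 0.500

Compute the Gram sums: Σx^2·x^2 = 22099, Σx^2·x = 2257, Σx^2 = 247, Σx·x = 247, Σx = 31, Σ1 = 5.
And Σx^2·y = 67437, Σx·y = 6885, Σy = 753.
So MᵀM·[c₂, c₁, c₀]ᵀ = Mᵀy: [[22099, 2257, 247]; [2257, 247, 31]; [247, 31, 5]]·[c₂, c₁, c₀]ᵀ = [67437, 6885, 753]ᵀ.
Solving the 3×3 system (Gaussian elimination) gives c₂ = 20361/6613, c₁ = -2133/6613, c₀ = 3309/6613.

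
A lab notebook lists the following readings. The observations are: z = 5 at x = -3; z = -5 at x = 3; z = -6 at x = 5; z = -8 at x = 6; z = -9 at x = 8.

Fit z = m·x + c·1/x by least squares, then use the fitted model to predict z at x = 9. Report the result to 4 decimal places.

ẑ = -10.2424

AᵀA·[m, c]ᵀ = Aᵀz reads: 143·m + 5·c = -180;  5·m + (489/1600)·c = -839/120.
(Σx·x = 143, Σx·1/x = 5, Σ1/x·1/x = 489/1600, Σx·z = -180, Σ1/x·z = -839/120.)
Δ = 143·(489/1600) − 5² = 29927/1600.
m = ((-180)·(489/1600) − 5·(-839/120))/(29927/1600) = -96260/89781; c = (143·(-839/120) − 5·(-180))/(29927/1600) = -479080/89781.
At x = 9: ẑ = (-96260/89781)·(9) + (-479080/89781)·(1/9) = -8276140/808029.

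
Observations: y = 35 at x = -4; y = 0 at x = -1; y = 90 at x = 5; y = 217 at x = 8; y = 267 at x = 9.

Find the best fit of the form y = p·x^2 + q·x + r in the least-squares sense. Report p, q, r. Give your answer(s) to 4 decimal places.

From the data, Σx^2·x^2 = 11539, Σx^2·x = 1301, Σx^2 = 187, Σx·x = 187, Σx = 17, Σ1 = 5.
And Σx^2·y = 38325, Σx·y = 4449, Σy = 609.
AᵀA·[p, q, r]ᵀ = Aᵀy becomes [[11539, 1301, 187]; [1301, 187, 17]; [187, 17, 5]]·[p, q, r]ᵀ = [38325, 4449, 609]ᵀ.
Solving the 3×3 system (Gaussian elimination) gives p = 177809/60312, q = 194795/60312, r = 801/1436.

p = 2.9482, q = 3.2298, r = 0.5578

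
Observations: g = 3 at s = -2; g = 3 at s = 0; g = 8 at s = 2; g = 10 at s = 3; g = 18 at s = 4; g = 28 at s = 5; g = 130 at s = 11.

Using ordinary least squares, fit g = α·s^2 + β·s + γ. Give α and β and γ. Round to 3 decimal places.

Entries of MᵀM: Σs^2·s^2 = 15635, Σs^2·s = 1547, Σs^2 = 179, Σs·s = 179, Σs = 23, Σ1 = 7.
Right-hand side: Σs^2·g = 16852, Σs·g = 1682, Σg = 200.
So MᵀM·[α, β, γ]ᵀ = Mᵀg: [[15635, 1547, 179]; [1547, 179, 23]; [179, 23, 7]]·[α, β, γ]ᵀ = [16852, 1682, 200]ᵀ.
Row-reducing yields α = 101204/98121, β = 68063/196242, γ = 69139/65414.

α = 1.031, β = 0.347, γ = 1.057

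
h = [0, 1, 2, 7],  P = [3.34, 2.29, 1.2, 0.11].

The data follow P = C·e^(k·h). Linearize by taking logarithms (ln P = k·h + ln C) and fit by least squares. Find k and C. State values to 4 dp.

With ln Pᵢ as the transformed response and hᵢ as the regressor:
Over the data: Σh = 10.0000, Σ(h)² = 54.0000, Σln P = 0.0096, Σh·ln P = -14.2577.
Normal system: [[54.0000, 10.0000]; [10.0000, 4]]·[k, ln C]ᵀ = [-14.2577, 0.0096]ᵀ.
Slope k = (n·Σh·ln P − Σh·Σln P)/(n·Σ(h)² − (Σh)²) = (4·-14.2577 − 10.0000·0.0096)/116.0000 = -0.49247; ln C = (Σln P − k·Σh)/n = 1.23357, so C = exp(1.23357) = 3.43346.

k = -0.4925, C = 3.4335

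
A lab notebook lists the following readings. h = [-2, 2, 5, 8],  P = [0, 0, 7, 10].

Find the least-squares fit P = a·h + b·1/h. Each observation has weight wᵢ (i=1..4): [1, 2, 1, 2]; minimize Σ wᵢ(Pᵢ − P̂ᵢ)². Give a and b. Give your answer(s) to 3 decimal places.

Setting ∂/∂a … = 0 gives: 165·a + 6·b = 195;  6·a + (657/800)·b = 39/10.
(Σwᵢ·h·h = 165, Σwᵢ·h·1/h = 6, Σwᵢ·1/h·1/h = 657/800, Σwᵢ·h·P = 195, Σwᵢ·1/h·P = 39/10.)
Δ = 165·(657/800) − 6² = 15921/160.
a = (195·(657/800) − 6·(39/10))/(15921/160) = 2431/1769; b = (165·(39/10) − 6·195)/(15921/160) = -9360/1769.

a = 1.374, b = -5.291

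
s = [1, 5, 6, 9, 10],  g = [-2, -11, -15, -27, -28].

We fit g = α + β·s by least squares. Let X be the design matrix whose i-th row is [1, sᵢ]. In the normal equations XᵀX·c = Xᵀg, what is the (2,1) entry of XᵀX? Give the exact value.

31

Row 2 ↔ basis s, column 1 ↔ basis 1, so (XᵀX)_{2,1} = Σᵢ s = (1)·(1) + (5)·(1) + (6)·(1) + (9)·(1) + (10)·(1) = 31.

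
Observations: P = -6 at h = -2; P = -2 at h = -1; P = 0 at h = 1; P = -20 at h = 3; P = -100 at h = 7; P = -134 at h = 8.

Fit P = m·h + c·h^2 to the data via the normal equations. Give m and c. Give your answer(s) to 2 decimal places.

m = -0.42, c = -2.02

AᵀA·[m, c]ᵀ = AᵀP reads: 128·m + 874·c = -1818;  874·m + 6596·c = -13682.
Eliminating c: 6596·(row 1) − 874·(row 2) gives 80412·m = 6596·(-1818) − 874·(-13682) = -33460, so m = -8365/20103.
Then c = ((-13682) − 874·(-8365/20103))/6596 = -40591/20103.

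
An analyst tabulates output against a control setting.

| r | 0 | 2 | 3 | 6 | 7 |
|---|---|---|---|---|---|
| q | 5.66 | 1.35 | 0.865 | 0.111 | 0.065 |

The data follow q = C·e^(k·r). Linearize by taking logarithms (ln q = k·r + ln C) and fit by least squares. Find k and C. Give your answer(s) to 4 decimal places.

k = -0.6386, C = 5.4220

Let Y = ln q. Fitting Y = k·r + ln C by least squares:
Σr = 18.0000, Σ(r)² = 98.0000, Σln q = -3.0431, Σr·ln q = -32.1578.
Equations: 98.0000·k + 18.0000·ln C = -32.1578;  18.0000·k + 5·ln C = -3.0431.
Slope k = (n·Σr·ln q − Σr·Σln q)/(n·Σ(r)² − (Σr)²) = (5·-32.1578 − 18.0000·-3.0431)/166.0000 = -0.63863; ln C = (Σln q − k·Σr)/n = 1.69047, so C = exp(1.69047) = 5.42201.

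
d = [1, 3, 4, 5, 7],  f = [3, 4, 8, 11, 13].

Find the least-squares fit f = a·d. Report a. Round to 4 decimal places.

MᵀM·[a]ᵀ = Mᵀf reads: 100·a = 193.
Hence a = 193 / 100 ≈ 1.93.

a = 1.9300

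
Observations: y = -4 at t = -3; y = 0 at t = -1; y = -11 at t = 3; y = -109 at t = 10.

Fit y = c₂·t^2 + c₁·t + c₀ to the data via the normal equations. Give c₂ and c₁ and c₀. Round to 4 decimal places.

c₂ = -0.9811, c₁ = -1.1601, c₀ = 0.7984

Setting ∂/∂c₂ … = 0 gives: 10163·c₂ + 999·c₁ + 119·c₀ = -11035;  999·c₂ + 119·c₁ + 9·c₀ = -1111;  119·c₂ + 9·c₁ + 4·c₀ = -124.
(Σt^2·t^2 = 10163, Σt^2·t = 999, Σt^2 = 119, Σt·t = 119, Σt = 9, Σ1 = 4, Σt^2·y = -11035, Σt·y = -1111, Σy = -124.)
Inverting the 3×3 Gram matrix, [c₂, c₁, c₀]ᵀ = [-46807/47708, -276731/238540, 95223/119270]ᵀ.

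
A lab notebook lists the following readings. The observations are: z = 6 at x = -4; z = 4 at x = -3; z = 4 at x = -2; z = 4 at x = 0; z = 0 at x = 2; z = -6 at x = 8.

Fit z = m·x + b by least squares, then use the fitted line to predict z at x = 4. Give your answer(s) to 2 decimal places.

From the data, Σx·x = 97, Σx = 1, Σ1 = 6.
Moment sums: Σx·z = -92, Σz = 12.
MᵀM·[m, b]ᵀ = Mᵀz becomes [[97, 1]; [1, 6]]·[m, b]ᵀ = [-92, 12]ᵀ.
Eliminating b: 6·(row 1) − 1·(row 2) gives 581·m = 6·(-92) − 1·12 = -564, so m = -564/581.
Then b = (12 − 1·(-564/581))/6 = 1256/581.
At x = 4: ẑ = (-564/581)·(4) + (1256/581)·(1) = -1000/581.

ẑ = -1.72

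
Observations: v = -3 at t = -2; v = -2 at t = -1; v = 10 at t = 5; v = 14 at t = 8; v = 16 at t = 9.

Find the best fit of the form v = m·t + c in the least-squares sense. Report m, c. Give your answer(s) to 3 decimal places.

m = 1.761, c = 0.309

From the data, Σt·t = 175, Σt = 19, Σ1 = 5.
For Xᵀv: Σt·v = 314, Σv = 35.
Normal equations: [[175, 19]; [19, 5]]·[m, c]ᵀ = [314, 35]ᵀ.
Determinant 175·5 − 19² = 514.
m = (314·5 − 19·35)/514 = 905/514; c = (175·35 − 19·314)/514 = 159/514.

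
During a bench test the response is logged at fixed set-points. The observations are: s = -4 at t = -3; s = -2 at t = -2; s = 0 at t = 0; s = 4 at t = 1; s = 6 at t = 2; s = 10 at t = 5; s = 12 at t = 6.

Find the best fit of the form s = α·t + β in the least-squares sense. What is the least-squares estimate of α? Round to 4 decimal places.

Compute the Gram sums: Σt·t = 79, Σt = 9, Σ1 = 7.
Moment sums: Σt·s = 154, Σs = 26.
XᵀX·[α, β]ᵀ = Xᵀs becomes [[79, 9]; [9, 7]]·[α, β]ᵀ = [154, 26]ᵀ.
Determinant 79·7 − 9² = 472.
α = (154·7 − 9·26)/472 = 211/118; β = (79·26 − 9·154)/472 = 167/118.

α = 1.7881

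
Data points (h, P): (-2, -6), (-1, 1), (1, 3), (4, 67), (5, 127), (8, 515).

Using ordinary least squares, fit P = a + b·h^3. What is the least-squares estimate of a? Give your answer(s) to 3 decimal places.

From the data, Σ1 = 6, Σh^3 = 693, Σh^3·h^3 = 281931.
Right-hand side: ΣP = 707, Σh^3·P = 283893.
Determinant 6·281931 − 693² = 1211337.
a = (707·281931 − 693·283893)/1211337 = 862456/403779; b = (6·283893 − 693·707)/1211337 = 134823/134593.

a = 2.136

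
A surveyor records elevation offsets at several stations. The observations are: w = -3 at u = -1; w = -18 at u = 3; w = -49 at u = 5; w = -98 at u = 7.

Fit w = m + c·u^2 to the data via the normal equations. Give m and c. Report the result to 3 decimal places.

Normal-equation sums: Σ1 = 4, Σu^2 = 84, Σu^2·u^2 = 3108.
For Xᵀw: Σw = -168, Σu^2·w = -6192.
Normal equations: [[4, 84]; [84, 3108]]·[m, c]ᵀ = [-168, -6192]ᵀ.
Eliminating c: 3108·(row 1) − 84·(row 2) gives 5376·m = 3108·(-168) − 84·(-6192) = -2016, so m = -3/8.
Then c = ((-6192) − 84·(-3/8))/3108 = -111/56.

m = -0.375, c = -1.982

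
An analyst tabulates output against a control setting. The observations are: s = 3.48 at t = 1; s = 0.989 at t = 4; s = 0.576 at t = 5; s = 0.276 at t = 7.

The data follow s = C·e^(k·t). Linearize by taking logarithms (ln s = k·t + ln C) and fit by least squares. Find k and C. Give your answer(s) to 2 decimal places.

k = -0.43, C = 5.28

Let Y = ln s. Fitting Y = k·t + ln C by least squares:
Σt = 17.0000, Σ(t)² = 91.0000, Σln s = -0.6030, Σt·ln s = -10.5669.
Normal system: [[91.0000, 17.0000]; [17.0000, 4]]·[k, ln C]ᵀ = [-10.5669, -0.6030]ᵀ.
Solving (det = 75.0000): k = -0.42688, ln C = 1.66349, so C = exp(1.66349) = 5.27772.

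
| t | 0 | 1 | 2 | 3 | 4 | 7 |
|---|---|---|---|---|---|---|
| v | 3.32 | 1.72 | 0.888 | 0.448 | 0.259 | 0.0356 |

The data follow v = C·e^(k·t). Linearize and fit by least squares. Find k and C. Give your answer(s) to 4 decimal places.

Let Y = ln v. Fitting Y = k·t + ln C by least squares:
AᵀA = [[79.0000, 17.0000]; [17.0000, 6]], rhs = [-30.8557, -3.8658]ᵀ  (here Σt = 17.0000, Σ(t)² = 79.0000, Σln v = -3.8658, Σt·ln v = -30.8557).
Δ = 79.0000·6 − (17.0000)² = 185.0000; k = (-30.8557·6 − 17.0000·-3.8658)/185.0000 = -0.64549, ln C = (79.0000·-3.8658 − 17.0000·-30.8557)/185.0000 = 1.18459, so C = exp(1.18459) = 3.26935.

k = -0.6455, C = 3.2693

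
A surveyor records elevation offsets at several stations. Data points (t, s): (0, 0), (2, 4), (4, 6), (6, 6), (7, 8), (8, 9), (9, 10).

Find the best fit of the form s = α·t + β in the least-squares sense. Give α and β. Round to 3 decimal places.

α = 1.000, β = 1.000

Entries of MᵀM: Σt·t = 250, Σt = 36, Σ1 = 7.
Right-hand side: Σt·s = 286, Σs = 43.
So MᵀM·[α, β]ᵀ = Mᵀs: [[250, 36]; [36, 7]]·[α, β]ᵀ = [286, 43]ᵀ.
Determinant 250·7 − 36² = 454.
α = (286·7 − 36·43)/454 = 1; β = (250·43 − 36·286)/454 = 1.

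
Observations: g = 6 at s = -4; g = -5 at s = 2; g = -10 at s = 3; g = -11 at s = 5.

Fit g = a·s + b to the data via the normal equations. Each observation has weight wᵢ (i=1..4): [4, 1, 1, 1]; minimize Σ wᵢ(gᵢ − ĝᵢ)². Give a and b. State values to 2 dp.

a = -1.99, b = -1.99

From the data, Σwᵢ·s·s = 102, Σwᵢ·s = -6, Σwᵢ·1 = 7.
And Σwᵢ·s·g = -191, Σwᵢ·g = -2.
Normal equations: [[102, -6]; [-6, 7]]·[a, b]ᵀ = [-191, -2]ᵀ.
Determinant 102·7 − (-6)² = 678.
a = ((-191)·7 − (-6)·(-2))/678 = -1349/678; b = (102·(-2) − (-6)·(-191))/678 = -225/113.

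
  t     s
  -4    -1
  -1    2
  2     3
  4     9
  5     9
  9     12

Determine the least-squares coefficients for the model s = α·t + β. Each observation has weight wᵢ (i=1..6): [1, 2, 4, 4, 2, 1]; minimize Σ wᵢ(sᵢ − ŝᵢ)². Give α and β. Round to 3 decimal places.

α = 1.158, β = 2.726

Compute the Gram sums: Σwᵢ·t·t = 229, Σwᵢ·t = 37, Σwᵢ·1 = 14.
Moment sums: Σwᵢ·t·s = 366, Σwᵢ·s = 81.
Eliminating β: 14·(row 1) − 37·(row 2) gives 1837·α = 14·366 − 37·81 = 2127, so α = 2127/1837.
Then β = (81 − 37·(2127/1837))/14 = 5007/1837.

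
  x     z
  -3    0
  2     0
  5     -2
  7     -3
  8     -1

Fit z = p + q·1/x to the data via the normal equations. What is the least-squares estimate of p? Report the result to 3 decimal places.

p = -1.132

Normal-equation sums: Σ1 = 5, Σ1/x = 533/840, Σ1/x·1/x = 308449/705600.
Moment sums: Σz = -6, Σ1/x·z = -267/280.
Determinant 5·(308449/705600) − (533/840)² = 314539/176400.
p = ((-6)·(308449/705600) − (533/840)·(-267/280))/(314539/176400) = -1423761/1258156; q = (5·(-267/280) − (533/840)·(-6))/(314539/176400) = -169470/314539.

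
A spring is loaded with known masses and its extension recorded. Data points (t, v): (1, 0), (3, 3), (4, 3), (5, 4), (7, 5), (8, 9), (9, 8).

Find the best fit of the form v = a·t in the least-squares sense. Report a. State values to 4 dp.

XᵀX·[a]ᵀ = Xᵀv reads: 245·a = 220.
(Σt·t = 245, Σt·v = 220.)
a = 220/245 = 0.897959.

a = 0.8980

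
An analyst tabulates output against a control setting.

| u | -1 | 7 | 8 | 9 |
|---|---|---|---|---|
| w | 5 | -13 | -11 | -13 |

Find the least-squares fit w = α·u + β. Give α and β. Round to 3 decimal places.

α = -1.865, β = 2.721

The normal equations are: 195·α + 23·β = -301;  23·α + 4·β = -32.
Eliminating β: 4·(row 1) − 23·(row 2) gives 251·α = 4·(-301) − 23·(-32) = -468, so α = -468/251.
Then β = ((-32) − 23·(-468/251))/4 = 683/251.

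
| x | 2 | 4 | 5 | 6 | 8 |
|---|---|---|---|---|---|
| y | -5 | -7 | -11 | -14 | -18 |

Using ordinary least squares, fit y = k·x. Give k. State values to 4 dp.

Compute the Gram sums: Σx·x = 145.
Moment sums: Σx·y = -321.
Normal equations: [[145]]·[k]ᵀ = [-321]ᵀ.
k = (-321)/145 = -2.21379.

k = -2.2138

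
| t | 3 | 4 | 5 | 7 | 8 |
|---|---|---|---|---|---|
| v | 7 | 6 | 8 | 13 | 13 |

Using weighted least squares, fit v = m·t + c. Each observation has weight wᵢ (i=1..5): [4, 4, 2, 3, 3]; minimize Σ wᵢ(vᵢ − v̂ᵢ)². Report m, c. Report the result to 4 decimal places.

m = 1.4995, c = 1.3465

Forming MᵀWM = [[489, 83]; [83, 16]] and MᵀWv = [845, 146]ᵀ gives MᵀWM·[m, c]ᵀ = MᵀWv.
Determinant 489·16 − 83² = 935.
m = (845·16 − 83·146)/935 = 1402/935; c = (489·146 − 83·845)/935 = 1259/935.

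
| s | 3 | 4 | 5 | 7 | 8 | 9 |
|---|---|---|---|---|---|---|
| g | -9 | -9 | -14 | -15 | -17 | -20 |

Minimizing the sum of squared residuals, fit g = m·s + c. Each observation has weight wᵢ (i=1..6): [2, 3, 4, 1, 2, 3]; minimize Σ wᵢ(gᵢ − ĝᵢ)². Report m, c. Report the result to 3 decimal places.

Entries of MᵀWM: Σwᵢ·s·s = 586, Σwᵢ·s = 88, Σwᵢ·1 = 15.
Moment sums: Σwᵢ·s·g = -1359, Σwᵢ·g = -210.
So MᵀWM·[m, c]ᵀ = MᵀWg: [[586, 88]; [88, 15]]·[m, c]ᵀ = [-1359, -210]ᵀ.
det = 586·15 − 88² = 1046.
m = ((-1359)·15 − 88·(-210))/1046 = -1905/1046; c = (586·(-210) − 88·(-1359))/1046 = -1734/523.

m = -1.821, c = -3.315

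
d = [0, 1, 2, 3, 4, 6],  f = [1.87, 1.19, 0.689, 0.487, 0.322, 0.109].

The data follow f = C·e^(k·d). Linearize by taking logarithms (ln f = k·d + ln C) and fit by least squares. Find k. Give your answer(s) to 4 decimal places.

k = -0.4650

Let Y = ln f. Fitting Y = k·d + ln C by least squares:
XᵀX = [[66.0000, 16.0000]; [16.0000, 6]], rhs = [-20.5608, -3.6417]ᵀ  (here Σd = 16.0000, Σ(d)² = 66.0000, Σln f = -3.6417, Σd·ln f = -20.5608).
Solving (det = 140.0000): k = -0.46498, ln C = 0.63299.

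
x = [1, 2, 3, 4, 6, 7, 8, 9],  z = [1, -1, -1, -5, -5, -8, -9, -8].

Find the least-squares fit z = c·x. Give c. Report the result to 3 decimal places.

Setting ∂/∂c … = 0 gives: 260·c = -254.
Hence c = -254 / 260 ≈ -0.976923.

c = -0.977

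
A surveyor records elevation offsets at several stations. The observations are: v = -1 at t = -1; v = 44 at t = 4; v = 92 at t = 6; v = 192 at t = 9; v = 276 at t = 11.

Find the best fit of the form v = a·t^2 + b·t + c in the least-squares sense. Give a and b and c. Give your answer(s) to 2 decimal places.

a = 1.98, b = 3.34, c = 0.08

Entries of XᵀX: Σt^2·t^2 = 22755, Σt^2·t = 2339, Σt^2 = 255, Σt·t = 255, Σt = 29, Σ1 = 5.
Right-hand side: Σt^2·v = 52963, Σt·v = 5493, Σv = 603.
Solving the 3×3 system (Gaussian elimination) gives a = 52903/26675, b = 3565/1067, c = 2027/26675.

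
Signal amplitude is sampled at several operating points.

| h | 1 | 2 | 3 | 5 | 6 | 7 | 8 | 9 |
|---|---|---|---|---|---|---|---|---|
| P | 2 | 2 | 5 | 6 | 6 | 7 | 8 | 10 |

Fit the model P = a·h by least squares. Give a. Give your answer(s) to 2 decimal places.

Setting ∂/∂a … = 0 gives: 269·a = 290.
a = 290/269 = 1.07807.

a = 1.08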